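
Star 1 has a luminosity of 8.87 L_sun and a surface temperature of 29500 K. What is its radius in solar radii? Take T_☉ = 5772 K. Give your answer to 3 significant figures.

R/R_☉ = √(L/L_☉) / (T/T_☉)² = √(8.87) / (5.111)²
       = 2.978 / 26.12 = 0.1140.

0.114 solar radii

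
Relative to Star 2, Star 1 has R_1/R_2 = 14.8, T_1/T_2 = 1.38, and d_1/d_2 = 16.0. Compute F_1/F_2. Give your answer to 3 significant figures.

3.10

L_1/L_2 = (R_1/R_2)²(T_1/T_2)⁴ = (14.8)² × (1.38)⁴ = 794.4.
F_1/F_2 = (L_1/L_2)/(d_1/d_2)² = 794.4 / (16.0)² = 3.103.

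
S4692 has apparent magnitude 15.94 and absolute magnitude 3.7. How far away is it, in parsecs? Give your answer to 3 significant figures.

m − M = 5 log₁₀(d/10 pc)
15.94 − (3.7) = 12.24 = 5 log₁₀(d/10)
d = 10 × 10^(12.24/5) = 10 × 10^2.448 = 2805 pc.

2.81×10^3 pc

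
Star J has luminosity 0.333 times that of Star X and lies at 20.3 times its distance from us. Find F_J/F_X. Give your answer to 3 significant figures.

8.08×10^-4

F = L/(4πd²), so F_J/F_X = (L_J/L_X) / (d_J/d_X)²
= 0.333 / (20.3)² = 0.333 / 412.1 = 8.081×10^-4.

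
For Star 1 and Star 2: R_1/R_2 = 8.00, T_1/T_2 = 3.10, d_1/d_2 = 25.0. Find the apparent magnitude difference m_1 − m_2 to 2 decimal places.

L_1/L_2 = (8.00)²(3.10)⁴ = 5911.
F_1/F_2 = (L_1/L_2)/(d_1/d_2)² = 5911/625.0 = 9.457.
m_1 − m_2 = −2.5 log₁₀(9.457) = -2.44.

-2.44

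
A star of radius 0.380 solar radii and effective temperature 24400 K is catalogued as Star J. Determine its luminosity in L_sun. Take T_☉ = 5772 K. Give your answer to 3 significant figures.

46.1 L_sun

L/L_☉ = (R/R_☉)² (T/T_☉)⁴ = (0.380)² × (24400/5772)⁴
       = 0.1444 × (4.227)⁴ = 0.1444 × 319.3 = 46.11.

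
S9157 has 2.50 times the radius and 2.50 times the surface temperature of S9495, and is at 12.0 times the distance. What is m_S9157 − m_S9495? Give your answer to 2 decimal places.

-0.57

L_S9157/L_S9495 = (2.50)²(2.50)⁴ = 244.1.
F_S9157/F_S9495 = (L_S9157/L_S9495)/(d_S9157/d_S9495)² = 244.1/144.0 = 1.695.
m_S9157 − m_S9495 = −2.5 log₁₀(1.695) = -0.57.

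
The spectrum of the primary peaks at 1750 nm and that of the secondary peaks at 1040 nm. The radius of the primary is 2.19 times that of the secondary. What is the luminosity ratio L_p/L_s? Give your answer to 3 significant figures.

Wien's law gives T ∝ 1/λ_max, so T_p/T_s = λ_s/λ_p = 1040/1750 = 0.5943.
Then L ∝ R²T⁴ gives L_p/L_s = (2.19)² × (0.5943)⁴ = 4.796 × 0.1247 = 0.5982.

0.598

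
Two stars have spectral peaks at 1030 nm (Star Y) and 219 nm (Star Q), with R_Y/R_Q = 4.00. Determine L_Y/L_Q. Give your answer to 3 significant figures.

0.0327

Wien's law gives T ∝ 1/λ_max, so T_Y/T_Q = λ_Q/λ_Y = 219/1030 = 0.2126.
Then L ∝ R²T⁴ gives L_Y/L_Q = (4.00)² × (0.2126)⁴ = 16.00 × 0.002044 = 0.03270.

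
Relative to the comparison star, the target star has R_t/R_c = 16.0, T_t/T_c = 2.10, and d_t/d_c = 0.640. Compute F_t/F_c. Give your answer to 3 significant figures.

1.22×10^4

L_t/L_c = (R_t/R_c)²(T_t/T_c)⁴ = (16.0)² × (2.10)⁴ = 4979.
F_t/F_c = (L_t/L_c)/(d_t/d_c)² = 4979 / (0.640)² = 1.216×10^4.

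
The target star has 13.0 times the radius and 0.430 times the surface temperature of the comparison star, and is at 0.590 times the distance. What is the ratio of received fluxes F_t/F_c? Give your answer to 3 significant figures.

16.6

L_t/L_c = (R_t/R_c)²(T_t/T_c)⁴ = (13.0)² × (0.430)⁴ = 5.778.
F_t/F_c = (L_t/L_c)/(d_t/d_c)² = 5.778 / (0.590)² = 16.60.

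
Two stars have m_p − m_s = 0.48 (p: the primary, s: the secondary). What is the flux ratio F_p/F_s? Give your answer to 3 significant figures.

F_p/F_s = 10^(−(m_p − m_s)/2.5) = 10^(-0.48/2.5) = 10^-0.192 = 0.6427.

0.643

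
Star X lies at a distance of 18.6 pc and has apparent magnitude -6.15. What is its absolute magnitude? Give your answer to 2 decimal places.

M = m − 5 log₁₀(d/10 pc) = -6.15 − 5 log₁₀(18.6/10)
  = -6.15 − 5 × 0.270 = -6.15 − 1.35 = -7.50.

-7.50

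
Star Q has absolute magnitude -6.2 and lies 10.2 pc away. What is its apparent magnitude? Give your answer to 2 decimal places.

m = M + 5 log₁₀(d/10 pc) = -6.2 + 5 log₁₀(10.2/10)
  = -6.2 + 5 × 0.009 = -6.2 + 0.04 = -6.16.

-6.16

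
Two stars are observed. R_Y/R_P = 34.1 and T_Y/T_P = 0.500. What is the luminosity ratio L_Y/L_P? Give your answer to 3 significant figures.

72.7

From the Stefan–Boltzmann law, L ∝ R²T⁴, so
L_Y/L_P = (R_Y/R_P)² (T_Y/T_P)⁴ = (34.1)² × (0.500)⁴ = 1163 × 0.06250 = 72.68.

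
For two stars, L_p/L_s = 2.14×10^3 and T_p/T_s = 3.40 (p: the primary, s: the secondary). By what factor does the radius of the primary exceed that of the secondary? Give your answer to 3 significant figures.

4.00

L ∝ R²T⁴ gives R ∝ √L / T², so
R_p/R_s = √(2.14×10^3) / (3.40)² = 46.26 / 11.56 = 4.002.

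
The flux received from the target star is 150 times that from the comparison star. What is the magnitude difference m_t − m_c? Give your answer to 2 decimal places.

-5.44

m_t − m_c = −2.5 log₁₀(F_t/F_c) = −2.5 log₁₀(150) = −2.5 × (2.176) = -5.440.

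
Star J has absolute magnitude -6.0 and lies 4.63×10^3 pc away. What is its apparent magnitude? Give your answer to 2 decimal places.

m = M + 5 log₁₀(d/10 pc) = -6.0 + 5 log₁₀(4.63×10^3/10)
  = -6.0 + 5 × 2.666 = -6.0 + 13.33 = 7.33.

7.33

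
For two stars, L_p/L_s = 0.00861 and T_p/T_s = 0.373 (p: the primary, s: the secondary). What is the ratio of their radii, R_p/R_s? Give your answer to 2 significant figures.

0.67

L ∝ R²T⁴ gives R ∝ √L / T², so
R_p/R_s = √(0.00861) / (0.373)² = 0.09279 / 0.1391 = 0.6669.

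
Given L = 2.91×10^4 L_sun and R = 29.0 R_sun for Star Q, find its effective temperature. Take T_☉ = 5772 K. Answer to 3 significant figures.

T/T_☉ = (L/L_☉)^(1/4) / (R/R_☉)^(1/2)
T = 5772 × (2.91×10^4)^(1/4) / √(29.0) = 5772 × 13.06 / 5.385 = 1.400×10^4 K.

1.40×10^4 K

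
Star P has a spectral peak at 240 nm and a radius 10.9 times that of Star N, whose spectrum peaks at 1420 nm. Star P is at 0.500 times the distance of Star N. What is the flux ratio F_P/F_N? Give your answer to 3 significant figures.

5.82×10^5

Wien's law: T_P/T_N = λ_N/λ_P = 1420/240 = 5.917.
L_P/L_N = (R_P/R_N)²(T_P/T_N)⁴ = (10.9)²(5.917)⁴ = 1.456×10^5.
F_P/F_N = (L_P/L_N)/(d_P/d_N)² = 1.456×10^5/(0.500)² = 5.824×10^5.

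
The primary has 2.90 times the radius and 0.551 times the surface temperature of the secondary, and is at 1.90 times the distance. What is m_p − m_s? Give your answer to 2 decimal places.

L_p/L_s = (2.90)²(0.551)⁴ = 0.7752.
F_p/F_s = (L_p/L_s)/(d_p/d_s)² = 0.7752/3.610 = 0.2147.
m_p − m_s = −2.5 log₁₀(0.2147) = 1.67.

1.67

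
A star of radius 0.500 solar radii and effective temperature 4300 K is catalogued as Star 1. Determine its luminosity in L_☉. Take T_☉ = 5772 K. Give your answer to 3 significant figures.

L/L_☉ = (R/R_☉)² (T/T_☉)⁴ = (0.500)² × (4300/5772)⁴
       = 0.2500 × (0.7450)⁴ = 0.2500 × 0.3080 = 0.07700.

0.0770 L_☉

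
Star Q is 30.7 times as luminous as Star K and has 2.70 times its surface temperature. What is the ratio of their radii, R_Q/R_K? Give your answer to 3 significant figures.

0.760

L ∝ R²T⁴ gives R ∝ √L / T², so
R_Q/R_K = √(30.7) / (2.70)² = 5.541 / 7.290 = 0.7600.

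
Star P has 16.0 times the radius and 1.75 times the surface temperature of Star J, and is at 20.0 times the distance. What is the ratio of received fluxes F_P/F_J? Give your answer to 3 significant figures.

6.00

L_P/L_J = (R_P/R_J)²(T_P/T_J)⁴ = (16.0)² × (1.75)⁴ = 2401.
F_P/F_J = (L_P/L_J)/(d_P/d_J)² = 2401 / (20.0)² = 6.003.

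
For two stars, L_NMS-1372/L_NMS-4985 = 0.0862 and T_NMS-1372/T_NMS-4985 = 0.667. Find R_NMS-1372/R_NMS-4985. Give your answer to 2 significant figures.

L ∝ R²T⁴ gives R ∝ √L / T², so
R_NMS-1372/R_NMS-4985 = √(0.0862) / (0.667)² = 0.2936 / 0.4449 = 0.6599.

0.66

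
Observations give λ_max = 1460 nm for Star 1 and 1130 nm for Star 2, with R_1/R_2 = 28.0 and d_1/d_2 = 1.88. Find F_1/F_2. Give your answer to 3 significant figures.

79.6

Wien's law: T_1/T_2 = λ_2/λ_1 = 1130/1460 = 0.7740.
L_1/L_2 = (R_1/R_2)²(T_1/T_2)⁴ = (28.0)²(0.7740)⁴ = 281.3.
F_1/F_2 = (L_1/L_2)/(d_1/d_2)² = 281.3/(1.88)² = 79.60.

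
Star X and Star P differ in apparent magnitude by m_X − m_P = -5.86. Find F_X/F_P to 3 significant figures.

F_X/F_P = 10^(−(m_X − m_P)/2.5) = 10^(5.86/2.5) = 10^2.344 = 220.8.

221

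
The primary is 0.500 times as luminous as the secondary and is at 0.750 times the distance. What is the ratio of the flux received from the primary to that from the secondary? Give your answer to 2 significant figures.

F = L/(4πd²), so F_p/F_s = (L_p/L_s) / (d_p/d_s)²
= 0.500 / (0.750)² = 0.500 / 0.5625 = 0.8889.

0.89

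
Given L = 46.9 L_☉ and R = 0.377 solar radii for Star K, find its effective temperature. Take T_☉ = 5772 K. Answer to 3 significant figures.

T/T_☉ = (L/L_☉)^(1/4) / (R/R_☉)^(1/2)
T = 5772 × (46.9)^(1/4) / √(0.377) = 5772 × 2.617 / 0.6140 = 2.460×10^4 K.

2.46×10^4 K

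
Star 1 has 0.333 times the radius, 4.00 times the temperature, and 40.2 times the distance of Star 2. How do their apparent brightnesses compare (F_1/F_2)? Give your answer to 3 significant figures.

L_1/L_2 = (R_1/R_2)²(T_1/T_2)⁴ = (0.333)² × (4.00)⁴ = 28.39.
F_1/F_2 = (L_1/L_2)/(d_1/d_2)² = 28.39 / (40.2)² = 0.01757.

0.0176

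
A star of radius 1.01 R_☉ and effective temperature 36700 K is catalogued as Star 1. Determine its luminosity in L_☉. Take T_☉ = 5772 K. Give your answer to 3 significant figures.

L/L_☉ = (R/R_☉)² (T/T_☉)⁴ = (1.01)² × (36700/5772)⁴
       = 1.020 × (6.358)⁴ = 1.020 × 1634 = 1667.

1.67×10^3 L_☉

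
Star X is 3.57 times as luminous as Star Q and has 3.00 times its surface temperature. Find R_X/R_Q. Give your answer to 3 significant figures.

0.210

L ∝ R²T⁴ gives R ∝ √L / T², so
R_X/R_Q = √(3.57) / (3.00)² = 1.889 / 9.000 = 0.2099.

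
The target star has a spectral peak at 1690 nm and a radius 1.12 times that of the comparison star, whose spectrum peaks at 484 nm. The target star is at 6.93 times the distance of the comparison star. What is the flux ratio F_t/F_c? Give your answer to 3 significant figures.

Wien's law: T_t/T_c = λ_c/λ_t = 484/1690 = 0.2864.
L_t/L_c = (R_t/R_c)²(T_t/T_c)⁴ = (1.12)²(0.2864)⁴ = 0.008439.
F_t/F_c = (L_t/L_c)/(d_t/d_c)² = 0.008439/(6.93)² = 1.757×10^-4.

1.76×10^-4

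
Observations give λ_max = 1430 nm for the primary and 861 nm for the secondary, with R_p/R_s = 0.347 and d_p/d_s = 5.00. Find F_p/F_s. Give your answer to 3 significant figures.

6.33×10^-4

Wien's law: T_p/T_s = λ_s/λ_p = 861/1430 = 0.6021.
L_p/L_s = (R_p/R_s)²(T_p/T_s)⁴ = (0.347)²(0.6021)⁴ = 0.01582.
F_p/F_s = (L_p/L_s)/(d_p/d_s)² = 0.01582/(5.00)² = 6.330×10^-4.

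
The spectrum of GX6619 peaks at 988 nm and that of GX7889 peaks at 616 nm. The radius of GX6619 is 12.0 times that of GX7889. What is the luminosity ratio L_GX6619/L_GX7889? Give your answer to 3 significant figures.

Wien's law gives T ∝ 1/λ_max, so T_GX6619/T_GX7889 = λ_GX7889/λ_GX6619 = 616/988 = 0.6235.
Then L ∝ R²T⁴ gives L_GX6619/L_GX7889 = (12.0)² × (0.6235)⁴ = 144.0 × 0.1511 = 21.76.

21.8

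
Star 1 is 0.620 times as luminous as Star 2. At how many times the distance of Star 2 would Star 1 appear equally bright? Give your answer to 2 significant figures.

0.79

Equal flux requires L_1/d_1² = L_2/d_2², so d_1/d_2 = √(L_1/L_2)
= √(0.620) = 0.7874.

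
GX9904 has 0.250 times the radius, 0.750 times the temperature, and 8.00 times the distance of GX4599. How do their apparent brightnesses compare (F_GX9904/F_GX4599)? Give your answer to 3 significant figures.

3.09×10^-4

L_GX9904/L_GX4599 = (R_GX9904/R_GX4599)²(T_GX9904/T_GX4599)⁴ = (0.250)² × (0.750)⁴ = 0.01978.
F_GX9904/F_GX4599 = (L_GX9904/L_GX4599)/(d_GX9904/d_GX4599)² = 0.01978 / (8.00)² = 3.090×10^-4.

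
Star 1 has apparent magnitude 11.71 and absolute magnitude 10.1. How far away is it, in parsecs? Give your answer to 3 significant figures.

21.0 pc

m − M = 5 log₁₀(d/10 pc)
11.71 − (10.1) = 1.61 = 5 log₁₀(d/10)
d = 10 × 10^(1.61/5) = 10 × 10^0.322 = 20.99 pc.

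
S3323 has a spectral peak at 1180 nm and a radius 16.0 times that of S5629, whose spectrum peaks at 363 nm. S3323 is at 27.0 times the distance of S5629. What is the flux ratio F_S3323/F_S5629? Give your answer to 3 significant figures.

Wien's law: T_S3323/T_S5629 = λ_S5629/λ_S3323 = 363/1180 = 0.3076.
L_S3323/L_S5629 = (R_S3323/R_S5629)²(T_S3323/T_S5629)⁴ = (16.0)²(0.3076)⁴ = 2.293.
F_S3323/F_S5629 = (L_S3323/L_S5629)/(d_S3323/d_S5629)² = 2.293/(27.0)² = 0.003145.

0.00314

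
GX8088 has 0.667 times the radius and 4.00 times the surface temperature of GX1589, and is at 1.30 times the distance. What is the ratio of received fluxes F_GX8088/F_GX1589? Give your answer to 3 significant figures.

67.4

L_GX8088/L_GX1589 = (R_GX8088/R_GX1589)²(T_GX8088/T_GX1589)⁴ = (0.667)² × (4.00)⁴ = 113.9.
F_GX8088/F_GX1589 = (L_GX8088/L_GX1589)/(d_GX8088/d_GX1589)² = 113.9 / (1.30)² = 67.39.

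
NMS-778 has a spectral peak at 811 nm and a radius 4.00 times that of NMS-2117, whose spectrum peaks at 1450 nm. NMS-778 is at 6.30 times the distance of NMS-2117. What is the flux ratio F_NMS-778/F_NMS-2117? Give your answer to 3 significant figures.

Wien's law: T_NMS-778/T_NMS-2117 = λ_NMS-2117/λ_NMS-778 = 1450/811 = 1.788.
L_NMS-778/L_NMS-2117 = (R_NMS-778/R_NMS-2117)²(T_NMS-778/T_NMS-2117)⁴ = (4.00)²(1.788)⁴ = 163.5.
F_NMS-778/F_NMS-2117 = (L_NMS-778/L_NMS-2117)/(d_NMS-778/d_NMS-2117)² = 163.5/(6.30)² = 4.119.

4.12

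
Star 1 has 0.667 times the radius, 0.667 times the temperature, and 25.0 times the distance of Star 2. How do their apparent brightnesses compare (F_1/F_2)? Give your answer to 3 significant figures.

L_1/L_2 = (R_1/R_2)²(T_1/T_2)⁴ = (0.667)² × (0.667)⁴ = 0.08806.
F_1/F_2 = (L_1/L_2)/(d_1/d_2)² = 0.08806 / (25.0)² = 1.409×10^-4.

1.41×10^-4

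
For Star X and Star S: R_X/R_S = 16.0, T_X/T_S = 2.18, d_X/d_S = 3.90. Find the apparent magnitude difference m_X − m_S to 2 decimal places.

-6.45

L_X/L_S = (16.0)²(2.18)⁴ = 5782.
F_X/F_S = (L_X/L_S)/(d_X/d_S)² = 5782/15.21 = 380.1.
m_X − m_S = −2.5 log₁₀(380.1) = -6.45.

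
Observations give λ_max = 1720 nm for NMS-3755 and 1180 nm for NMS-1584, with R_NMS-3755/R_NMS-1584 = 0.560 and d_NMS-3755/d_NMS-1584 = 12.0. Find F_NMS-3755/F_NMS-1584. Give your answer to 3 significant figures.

4.82×10^-4

Wien's law: T_NMS-3755/T_NMS-1584 = λ_NMS-1584/λ_NMS-3755 = 1180/1720 = 0.6860.
L_NMS-3755/L_NMS-1584 = (R_NMS-3755/R_NMS-1584)²(T_NMS-3755/T_NMS-1584)⁴ = (0.560)²(0.6860)⁴ = 0.06947.
F_NMS-3755/F_NMS-1584 = (L_NMS-3755/L_NMS-1584)/(d_NMS-3755/d_NMS-1584)² = 0.06947/(12.0)² = 4.824×10^-4.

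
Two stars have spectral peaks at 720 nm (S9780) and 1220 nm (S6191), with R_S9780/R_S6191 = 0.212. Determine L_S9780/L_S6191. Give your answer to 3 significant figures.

0.370

Wien's law gives T ∝ 1/λ_max, so T_S9780/T_S6191 = λ_S6191/λ_S9780 = 1220/720 = 1.694.
Then L ∝ R²T⁴ gives L_S9780/L_S6191 = (0.212)² × (1.694)⁴ = 0.04494 × 8.243 = 0.3705.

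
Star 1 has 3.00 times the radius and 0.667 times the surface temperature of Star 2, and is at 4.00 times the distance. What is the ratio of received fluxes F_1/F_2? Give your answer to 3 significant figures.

L_1/L_2 = (R_1/R_2)²(T_1/T_2)⁴ = (3.00)² × (0.667)⁴ = 1.781.
F_1/F_2 = (L_1/L_2)/(d_1/d_2)² = 1.781 / (4.00)² = 0.1113.

0.111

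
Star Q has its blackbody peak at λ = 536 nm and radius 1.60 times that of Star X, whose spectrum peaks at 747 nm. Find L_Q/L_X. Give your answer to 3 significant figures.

Wien's law gives T ∝ 1/λ_max, so T_Q/T_X = λ_X/λ_Q = 747/536 = 1.394.
Then L ∝ R²T⁴ gives L_Q/L_X = (1.60)² × (1.394)⁴ = 2.560 × 3.772 = 9.657.

9.66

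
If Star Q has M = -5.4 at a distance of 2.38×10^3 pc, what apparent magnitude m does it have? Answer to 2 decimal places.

6.48

m = M + 5 log₁₀(d/10 pc) = -5.4 + 5 log₁₀(2.38×10^3/10)
  = -5.4 + 5 × 2.377 = -5.4 + 11.88 = 6.48.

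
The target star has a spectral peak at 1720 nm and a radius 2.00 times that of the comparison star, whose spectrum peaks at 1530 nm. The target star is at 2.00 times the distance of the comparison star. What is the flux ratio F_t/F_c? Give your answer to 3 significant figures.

Wien's law: T_t/T_c = λ_c/λ_t = 1530/1720 = 0.8895.
L_t/L_c = (R_t/R_c)²(T_t/T_c)⁴ = (2.00)²(0.8895)⁴ = 2.504.
F_t/F_c = (L_t/L_c)/(d_t/d_c)² = 2.504/(2.00)² = 0.6261.

0.626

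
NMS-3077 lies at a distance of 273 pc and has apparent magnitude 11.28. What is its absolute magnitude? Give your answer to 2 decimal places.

4.10

M = m − 5 log₁₀(d/10 pc) = 11.28 − 5 log₁₀(273/10)
  = 11.28 − 5 × 1.436 = 11.28 − 7.18 = 4.10.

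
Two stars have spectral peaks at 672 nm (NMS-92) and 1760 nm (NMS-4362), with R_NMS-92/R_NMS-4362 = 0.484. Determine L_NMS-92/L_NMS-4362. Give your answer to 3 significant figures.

11.0

Wien's law gives T ∝ 1/λ_max, so T_NMS-92/T_NMS-4362 = λ_NMS-4362/λ_NMS-92 = 1760/672 = 2.619.
Then L ∝ R²T⁴ gives L_NMS-92/L_NMS-4362 = (0.484)² × (2.619)⁴ = 0.2343 × 47.05 = 11.02.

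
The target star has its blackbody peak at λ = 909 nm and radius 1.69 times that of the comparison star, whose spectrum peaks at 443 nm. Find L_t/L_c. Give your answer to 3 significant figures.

Wien's law gives T ∝ 1/λ_max, so T_t/T_c = λ_c/λ_t = 443/909 = 0.4873.
Then L ∝ R²T⁴ gives L_t/L_c = (1.69)² × (0.4873)⁴ = 2.856 × 0.05641 = 0.1611.

0.161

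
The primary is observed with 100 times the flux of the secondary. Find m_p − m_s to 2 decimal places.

m_p − m_s = −2.5 log₁₀(F_p/F_s) = −2.5 log₁₀(100) = −2.5 × (2.000) = -5.000.

-5.00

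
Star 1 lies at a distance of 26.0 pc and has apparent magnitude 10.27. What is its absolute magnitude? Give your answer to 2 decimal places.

8.20

M = m − 5 log₁₀(d/10 pc) = 10.27 − 5 log₁₀(26.0/10)
  = 10.27 − 5 × 0.415 = 10.27 − 2.07 = 8.20.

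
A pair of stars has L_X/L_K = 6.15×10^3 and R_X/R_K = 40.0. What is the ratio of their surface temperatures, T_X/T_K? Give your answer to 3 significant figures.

L ∝ R²T⁴ gives T ∝ (L/R²)^(1/4), so
T_X/T_K = (6.15×10^3 / 40.0²)^(1/4) = (3.844)^(1/4) = 1.400.

1.40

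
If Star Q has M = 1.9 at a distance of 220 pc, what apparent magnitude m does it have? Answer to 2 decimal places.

m = M + 5 log₁₀(d/10 pc) = 1.9 + 5 log₁₀(220/10)
  = 1.9 + 5 × 1.342 = 1.9 + 6.71 = 8.61.

8.61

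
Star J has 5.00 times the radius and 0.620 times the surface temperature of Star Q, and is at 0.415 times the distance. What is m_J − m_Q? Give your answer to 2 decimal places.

L_J/L_Q = (5.00)²(0.620)⁴ = 3.694.
F_J/F_Q = (L_J/L_Q)/(d_J/d_Q)² = 3.694/0.1722 = 21.45.
m_J − m_Q = −2.5 log₁₀(21.45) = -3.33.

-3.33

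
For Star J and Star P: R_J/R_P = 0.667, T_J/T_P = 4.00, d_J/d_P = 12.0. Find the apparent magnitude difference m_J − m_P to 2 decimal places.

0.25

L_J/L_P = (0.667)²(4.00)⁴ = 113.9.
F_J/F_P = (L_J/L_P)/(d_J/d_P)² = 113.9/144.0 = 0.7909.
m_J − m_P = −2.5 log₁₀(0.7909) = 0.25.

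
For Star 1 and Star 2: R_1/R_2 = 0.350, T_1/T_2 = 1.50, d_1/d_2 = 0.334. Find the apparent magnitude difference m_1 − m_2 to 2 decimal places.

L_1/L_2 = (0.350)²(1.50)⁴ = 0.6202.
F_1/F_2 = (L_1/L_2)/(d_1/d_2)² = 0.6202/0.1116 = 5.559.
m_1 − m_2 = −2.5 log₁₀(5.559) = -1.86.

-1.86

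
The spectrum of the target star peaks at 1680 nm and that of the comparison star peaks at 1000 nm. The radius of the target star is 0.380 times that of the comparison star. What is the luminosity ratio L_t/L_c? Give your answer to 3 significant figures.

Wien's law gives T ∝ 1/λ_max, so T_t/T_c = λ_c/λ_t = 1000/1680 = 0.5952.
Then L ∝ R²T⁴ gives L_t/L_c = (0.380)² × (0.5952)⁴ = 0.1444 × 0.1255 = 0.01813.

0.0181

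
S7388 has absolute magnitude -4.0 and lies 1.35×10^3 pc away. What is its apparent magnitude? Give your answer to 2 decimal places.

6.65

m = M + 5 log₁₀(d/10 pc) = -4.0 + 5 log₁₀(1.35×10^3/10)
  = -4.0 + 5 × 2.130 = -4.0 + 10.65 = 6.65.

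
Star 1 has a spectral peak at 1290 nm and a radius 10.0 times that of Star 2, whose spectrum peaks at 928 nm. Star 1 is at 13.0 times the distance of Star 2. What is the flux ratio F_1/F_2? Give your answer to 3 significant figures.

Wien's law: T_1/T_2 = λ_2/λ_1 = 928/1290 = 0.7194.
L_1/L_2 = (R_1/R_2)²(T_1/T_2)⁴ = (10.0)²(0.7194)⁴ = 26.78.
F_1/F_2 = (L_1/L_2)/(d_1/d_2)² = 26.78/(13.0)² = 0.1585.

0.158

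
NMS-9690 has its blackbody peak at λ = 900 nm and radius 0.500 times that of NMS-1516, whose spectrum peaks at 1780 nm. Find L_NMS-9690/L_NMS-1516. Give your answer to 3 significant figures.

Wien's law gives T ∝ 1/λ_max, so T_NMS-9690/T_NMS-1516 = λ_NMS-1516/λ_NMS-9690 = 1780/900 = 1.978.
Then L ∝ R²T⁴ gives L_NMS-9690/L_NMS-1516 = (0.500)² × (1.978)⁴ = 0.2500 × 15.30 = 3.825.

3.83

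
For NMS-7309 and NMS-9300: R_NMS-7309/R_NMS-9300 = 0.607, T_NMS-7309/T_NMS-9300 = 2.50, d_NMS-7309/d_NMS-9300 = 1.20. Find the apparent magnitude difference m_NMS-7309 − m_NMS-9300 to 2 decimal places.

-2.50

L_NMS-7309/L_NMS-9300 = (0.607)²(2.50)⁴ = 14.39.
F_NMS-7309/F_NMS-9300 = (L_NMS-7309/L_NMS-9300)/(d_NMS-7309/d_NMS-9300)² = 14.39/1.440 = 9.995.
m_NMS-7309 − m_NMS-9300 = −2.5 log₁₀(9.995) = -2.50.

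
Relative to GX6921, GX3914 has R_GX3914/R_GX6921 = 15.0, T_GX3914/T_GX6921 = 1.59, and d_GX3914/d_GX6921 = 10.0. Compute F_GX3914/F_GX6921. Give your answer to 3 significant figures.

14.4

L_GX3914/L_GX6921 = (R_GX3914/R_GX6921)²(T_GX3914/T_GX6921)⁴ = (15.0)² × (1.59)⁴ = 1438.
F_GX3914/F_GX6921 = (L_GX3914/L_GX6921)/(d_GX3914/d_GX6921)² = 1438 / (10.0)² = 14.38.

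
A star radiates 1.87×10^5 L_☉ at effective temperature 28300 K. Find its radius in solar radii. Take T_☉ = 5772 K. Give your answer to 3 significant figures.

18.0 solar radii

R/R_☉ = √(L/L_☉) / (T/T_☉)² = √(1.87×10^5) / (4.903)²
       = 432.4 / 24.04 = 17.99.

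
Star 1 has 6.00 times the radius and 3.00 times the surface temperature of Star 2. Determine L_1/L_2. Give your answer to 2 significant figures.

2.9×10^3

From the Stefan–Boltzmann law, L ∝ R²T⁴, so
L_1/L_2 = (R_1/R_2)² (T_1/T_2)⁴ = (6.00)² × (3.00)⁴ = 36.00 × 81.00 = 2916.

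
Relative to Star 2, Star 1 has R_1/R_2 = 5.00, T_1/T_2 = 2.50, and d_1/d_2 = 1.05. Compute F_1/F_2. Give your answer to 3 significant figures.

886

L_1/L_2 = (R_1/R_2)²(T_1/T_2)⁴ = (5.00)² × (2.50)⁴ = 976.6.
F_1/F_2 = (L_1/L_2)/(d_1/d_2)² = 976.6 / (1.05)² = 885.8.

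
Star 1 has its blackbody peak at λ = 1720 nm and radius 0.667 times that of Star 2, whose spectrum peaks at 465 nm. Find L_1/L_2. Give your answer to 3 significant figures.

0.00238

Wien's law gives T ∝ 1/λ_max, so T_1/T_2 = λ_2/λ_1 = 465/1720 = 0.2703.
Then L ∝ R²T⁴ gives L_1/L_2 = (0.667)² × (0.2703)⁴ = 0.4449 × 0.005342 = 0.002377.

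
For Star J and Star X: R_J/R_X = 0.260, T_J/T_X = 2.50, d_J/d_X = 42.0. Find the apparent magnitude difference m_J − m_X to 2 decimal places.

7.06

L_J/L_X = (0.260)²(2.50)⁴ = 2.641.
F_J/F_X = (L_J/L_X)/(d_J/d_X)² = 2.641/1764 = 0.001497.
m_J − m_X = −2.5 log₁₀(0.001497) = 7.06.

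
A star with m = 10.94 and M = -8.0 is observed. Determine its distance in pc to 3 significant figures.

m − M = 5 log₁₀(d/10 pc)
10.94 − (-8.0) = 18.94 = 5 log₁₀(d/10)
d = 10 × 10^(18.94/5) = 10 × 10^3.788 = 6.138×10^4 pc.

6.14×10^4 pc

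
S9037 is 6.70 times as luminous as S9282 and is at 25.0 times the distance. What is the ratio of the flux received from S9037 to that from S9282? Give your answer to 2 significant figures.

0.011

F = L/(4πd²), so F_S9037/F_S9282 = (L_S9037/L_S9282) / (d_S9037/d_S9282)²
= 6.70 / (25.0)² = 6.70 / 625.0 = 0.01072.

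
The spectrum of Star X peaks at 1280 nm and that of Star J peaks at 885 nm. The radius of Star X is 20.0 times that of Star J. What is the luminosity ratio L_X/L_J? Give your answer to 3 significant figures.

Wien's law gives T ∝ 1/λ_max, so T_X/T_J = λ_J/λ_X = 885/1280 = 0.6914.
Then L ∝ R²T⁴ gives L_X/L_J = (20.0)² × (0.6914)⁴ = 400.0 × 0.2285 = 91.41.

91.4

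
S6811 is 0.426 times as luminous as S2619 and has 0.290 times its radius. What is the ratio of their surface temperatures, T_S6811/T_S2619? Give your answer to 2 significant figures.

L ∝ R²T⁴ gives T ∝ (L/R²)^(1/4), so
T_S6811/T_S2619 = (0.426 / 0.290²)^(1/4) = (5.065)^(1/4) = 1.500.

1.5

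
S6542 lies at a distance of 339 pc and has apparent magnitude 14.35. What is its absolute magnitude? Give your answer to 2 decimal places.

M = m − 5 log₁₀(d/10 pc) = 14.35 − 5 log₁₀(339/10)
  = 14.35 − 5 × 1.530 = 14.35 − 7.65 = 6.70.

6.70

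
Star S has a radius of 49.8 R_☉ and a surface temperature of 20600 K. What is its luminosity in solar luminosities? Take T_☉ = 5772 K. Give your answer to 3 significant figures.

4.02×10^5 solar luminosities

L/L_☉ = (R/R_☉)² (T/T_☉)⁴ = (49.8)² × (20600/5772)⁴
       = 2480 × (3.569)⁴ = 2480 × 162.2 = 4.024×10^5.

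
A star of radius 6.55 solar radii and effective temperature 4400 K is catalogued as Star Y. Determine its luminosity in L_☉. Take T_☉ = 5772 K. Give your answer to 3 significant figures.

L/L_☉ = (R/R_☉)² (T/T_☉)⁴ = (6.55)² × (4400/5772)⁴
       = 42.90 × (0.7623)⁴ = 42.90 × 0.3377 = 14.49.

14.5 L_☉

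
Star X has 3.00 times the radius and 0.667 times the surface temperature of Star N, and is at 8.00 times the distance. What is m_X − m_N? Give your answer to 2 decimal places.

3.89

L_X/L_N = (3.00)²(0.667)⁴ = 1.781.
F_X/F_N = (L_X/L_N)/(d_X/d_N)² = 1.781/64.00 = 0.02783.
m_X − m_N = −2.5 log₁₀(0.02783) = 3.89.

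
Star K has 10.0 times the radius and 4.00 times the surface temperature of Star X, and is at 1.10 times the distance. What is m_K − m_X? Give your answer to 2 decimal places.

-10.81

L_K/L_X = (10.0)²(4.00)⁴ = 2.560×10^4.
F_K/F_X = (L_K/L_X)/(d_K/d_X)² = 2.560×10^4/1.210 = 2.116×10^4.
m_K − m_X = −2.5 log₁₀(2.116×10^4) = -10.81.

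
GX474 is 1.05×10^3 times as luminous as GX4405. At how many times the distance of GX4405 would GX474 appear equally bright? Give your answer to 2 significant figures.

32

Equal flux requires L_GX474/d_GX474² = L_GX4405/d_GX4405², so d_GX474/d_GX4405 = √(L_GX474/L_GX4405)
= √(1.05×10^3) = 32.40.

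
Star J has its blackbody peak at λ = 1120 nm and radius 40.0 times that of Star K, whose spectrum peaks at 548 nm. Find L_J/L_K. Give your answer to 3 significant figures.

91.7

Wien's law gives T ∝ 1/λ_max, so T_J/T_K = λ_K/λ_J = 548/1120 = 0.4893.
Then L ∝ R²T⁴ gives L_J/L_K = (40.0)² × (0.4893)⁴ = 1600 × 0.05731 = 91.70.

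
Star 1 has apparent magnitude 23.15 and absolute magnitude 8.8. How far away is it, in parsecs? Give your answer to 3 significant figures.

m − M = 5 log₁₀(d/10 pc)
23.15 − (8.8) = 14.35 = 5 log₁₀(d/10)
d = 10 × 10^(14.35/5) = 10 × 10^2.870 = 7413 pc.

7.41×10^3 pc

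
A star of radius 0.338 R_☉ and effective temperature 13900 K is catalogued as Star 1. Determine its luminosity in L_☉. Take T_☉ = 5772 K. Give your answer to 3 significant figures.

3.84 L_☉

L/L_☉ = (R/R_☉)² (T/T_☉)⁴ = (0.338)² × (13900/5772)⁴
       = 0.1142 × (2.408)⁴ = 0.1142 × 33.63 = 3.842.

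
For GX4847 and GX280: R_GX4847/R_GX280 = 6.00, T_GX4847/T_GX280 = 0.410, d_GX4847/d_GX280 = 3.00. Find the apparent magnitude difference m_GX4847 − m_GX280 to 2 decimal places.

L_GX4847/L_GX280 = (6.00)²(0.410)⁴ = 1.017.
F_GX4847/F_GX280 = (L_GX4847/L_GX280)/(d_GX4847/d_GX280)² = 1.017/9.000 = 0.1130.
m_GX4847 − m_GX280 = −2.5 log₁₀(0.1130) = 2.37.

2.37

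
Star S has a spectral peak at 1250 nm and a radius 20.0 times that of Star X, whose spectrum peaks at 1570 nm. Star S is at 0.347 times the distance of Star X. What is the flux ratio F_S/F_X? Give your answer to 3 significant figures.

8.27×10^3

Wien's law: T_S/T_X = λ_X/λ_S = 1570/1250 = 1.256.
L_S/L_X = (R_S/R_X)²(T_S/T_X)⁴ = (20.0)²(1.256)⁴ = 995.4.
F_S/F_X = (L_S/L_X)/(d_S/d_X)² = 995.4/(0.347)² = 8267.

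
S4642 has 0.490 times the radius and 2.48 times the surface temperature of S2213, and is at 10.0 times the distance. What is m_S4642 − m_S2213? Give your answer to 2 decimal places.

L_S4642/L_S2213 = (0.490)²(2.48)⁴ = 9.082.
F_S4642/F_S2213 = (L_S4642/L_S2213)/(d_S4642/d_S2213)² = 9.082/100.0 = 0.09082.
m_S4642 − m_S2213 = −2.5 log₁₀(0.09082) = 2.60.

2.60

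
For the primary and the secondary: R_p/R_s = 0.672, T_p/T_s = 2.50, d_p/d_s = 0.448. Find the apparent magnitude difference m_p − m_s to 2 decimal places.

-4.86

L_p/L_s = (0.672)²(2.50)⁴ = 17.64.
F_p/F_s = (L_p/L_s)/(d_p/d_s)² = 17.64/0.2007 = 87.89.
m_p − m_s = −2.5 log₁₀(87.89) = -4.86.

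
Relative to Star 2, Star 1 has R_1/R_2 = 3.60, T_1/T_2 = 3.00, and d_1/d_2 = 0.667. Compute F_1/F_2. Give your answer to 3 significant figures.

2.36×10^3

L_1/L_2 = (R_1/R_2)²(T_1/T_2)⁴ = (3.60)² × (3.00)⁴ = 1050.
F_1/F_2 = (L_1/L_2)/(d_1/d_2)² = 1050 / (0.667)² = 2360.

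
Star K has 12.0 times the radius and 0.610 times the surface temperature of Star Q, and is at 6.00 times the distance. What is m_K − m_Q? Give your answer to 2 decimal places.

L_K/L_Q = (12.0)²(0.610)⁴ = 19.94.
F_K/F_Q = (L_K/L_Q)/(d_K/d_Q)² = 19.94/36.00 = 0.5538.
m_K − m_Q = −2.5 log₁₀(0.5538) = 0.64.

0.64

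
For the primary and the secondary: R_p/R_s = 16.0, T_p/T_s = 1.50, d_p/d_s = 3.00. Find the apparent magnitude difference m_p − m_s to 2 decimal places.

L_p/L_s = (16.0)²(1.50)⁴ = 1296.
F_p/F_s = (L_p/L_s)/(d_p/d_s)² = 1296/9.000 = 144.0.
m_p − m_s = −2.5 log₁₀(144.0) = -5.40.

-5.40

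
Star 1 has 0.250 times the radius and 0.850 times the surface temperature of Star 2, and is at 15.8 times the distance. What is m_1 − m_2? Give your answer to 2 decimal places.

L_1/L_2 = (0.250)²(0.850)⁴ = 0.03263.
F_1/F_2 = (L_1/L_2)/(d_1/d_2)² = 0.03263/249.6 = 1.307×10^-4.
m_1 − m_2 = −2.5 log₁₀(1.307×10^-4) = 9.71.

9.71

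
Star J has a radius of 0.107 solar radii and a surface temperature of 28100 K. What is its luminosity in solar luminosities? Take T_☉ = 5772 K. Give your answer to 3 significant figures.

6.43 solar luminosities

L/L_☉ = (R/R_☉)² (T/T_☉)⁴ = (0.107)² × (28100/5772)⁴
       = 0.01145 × (4.868)⁴ = 0.01145 × 561.7 = 6.431.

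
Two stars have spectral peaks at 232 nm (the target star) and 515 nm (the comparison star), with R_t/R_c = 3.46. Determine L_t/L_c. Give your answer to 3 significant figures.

291

Wien's law gives T ∝ 1/λ_max, so T_t/T_c = λ_c/λ_t = 515/232 = 2.220.
Then L ∝ R²T⁴ gives L_t/L_c = (3.46)² × (2.220)⁴ = 11.97 × 24.28 = 290.7.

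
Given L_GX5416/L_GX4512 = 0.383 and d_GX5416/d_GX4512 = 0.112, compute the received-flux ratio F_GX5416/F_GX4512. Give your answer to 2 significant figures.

F = L/(4πd²), so F_GX5416/F_GX4512 = (L_GX5416/L_GX4512) / (d_GX5416/d_GX4512)²
= 0.383 / (0.112)² = 0.383 / 0.01254 = 30.53.

31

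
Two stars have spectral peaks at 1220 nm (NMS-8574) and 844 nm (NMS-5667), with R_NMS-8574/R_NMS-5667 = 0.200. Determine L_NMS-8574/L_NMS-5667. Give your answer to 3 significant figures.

0.00916

Wien's law gives T ∝ 1/λ_max, so T_NMS-8574/T_NMS-5667 = λ_NMS-5667/λ_NMS-8574 = 844/1220 = 0.6918.
Then L ∝ R²T⁴ gives L_NMS-8574/L_NMS-5667 = (0.200)² × (0.6918)⁴ = 0.04000 × 0.2291 = 0.009162.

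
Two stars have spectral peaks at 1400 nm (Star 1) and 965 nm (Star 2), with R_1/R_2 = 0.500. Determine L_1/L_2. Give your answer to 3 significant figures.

Wien's law gives T ∝ 1/λ_max, so T_1/T_2 = λ_2/λ_1 = 965/1400 = 0.6893.
Then L ∝ R²T⁴ gives L_1/L_2 = (0.500)² × (0.6893)⁴ = 0.2500 × 0.2257 = 0.05643.

0.0564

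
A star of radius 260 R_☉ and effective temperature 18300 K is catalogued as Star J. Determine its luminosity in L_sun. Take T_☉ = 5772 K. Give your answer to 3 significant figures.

6.83×10^6 L_sun

L/L_☉ = (R/R_☉)² (T/T_☉)⁴ = (260)² × (18300/5772)⁴
       = 6.760×10^4 × (3.170)⁴ = 6.760×10^4 × 101.0 = 6.830×10^6.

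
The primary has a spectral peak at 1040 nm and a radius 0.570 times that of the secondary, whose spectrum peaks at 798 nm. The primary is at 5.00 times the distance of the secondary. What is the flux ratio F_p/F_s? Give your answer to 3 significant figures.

Wien's law: T_p/T_s = λ_s/λ_p = 798/1040 = 0.7673.
L_p/L_s = (R_p/R_s)²(T_p/T_s)⁴ = (0.570)²(0.7673)⁴ = 0.1126.
F_p/F_s = (L_p/L_s)/(d_p/d_s)² = 0.1126/(5.00)² = 0.004505.

0.00450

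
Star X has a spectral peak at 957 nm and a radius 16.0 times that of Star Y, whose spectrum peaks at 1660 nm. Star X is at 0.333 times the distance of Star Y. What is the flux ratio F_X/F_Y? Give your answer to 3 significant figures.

2.09×10^4

Wien's law: T_X/T_Y = λ_Y/λ_X = 1660/957 = 1.735.
L_X/L_Y = (R_X/R_Y)²(T_X/T_Y)⁴ = (16.0)²(1.735)⁴ = 2318.
F_X/F_Y = (L_X/L_Y)/(d_X/d_Y)² = 2318/(0.333)² = 2.090×10^4.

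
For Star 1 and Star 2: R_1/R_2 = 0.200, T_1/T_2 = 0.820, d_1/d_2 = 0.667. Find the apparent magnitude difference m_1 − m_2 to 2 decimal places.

L_1/L_2 = (0.200)²(0.820)⁴ = 0.01808.
F_1/F_2 = (L_1/L_2)/(d_1/d_2)² = 0.01808/0.4449 = 0.04065.
m_1 − m_2 = −2.5 log₁₀(0.04065) = 3.48.

3.48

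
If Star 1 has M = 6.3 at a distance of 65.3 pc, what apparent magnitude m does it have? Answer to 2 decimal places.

10.37

m = M + 5 log₁₀(d/10 pc) = 6.3 + 5 log₁₀(65.3/10)
  = 6.3 + 5 × 0.815 = 6.3 + 4.07 = 10.37.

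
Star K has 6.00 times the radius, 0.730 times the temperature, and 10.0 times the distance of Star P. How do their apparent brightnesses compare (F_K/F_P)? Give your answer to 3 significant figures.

L_K/L_P = (R_K/R_P)²(T_K/T_P)⁴ = (6.00)² × (0.730)⁴ = 10.22.
F_K/F_P = (L_K/L_P)/(d_K/d_P)² = 10.22 / (10.0)² = 0.1022.

0.102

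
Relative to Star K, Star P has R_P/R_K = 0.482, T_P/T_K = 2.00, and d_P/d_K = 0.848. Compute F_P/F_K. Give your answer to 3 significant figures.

L_P/L_K = (R_P/R_K)²(T_P/T_K)⁴ = (0.482)² × (2.00)⁴ = 3.717.
F_P/F_K = (L_P/L_K)/(d_P/d_K)² = 3.717 / (0.848)² = 5.169.

5.17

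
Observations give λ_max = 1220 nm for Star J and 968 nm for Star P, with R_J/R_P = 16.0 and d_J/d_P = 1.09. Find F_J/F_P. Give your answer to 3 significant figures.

85.4

Wien's law: T_J/T_P = λ_P/λ_J = 968/1220 = 0.7934.
L_J/L_P = (R_J/R_P)²(T_J/T_P)⁴ = (16.0)²(0.7934)⁴ = 101.5.
F_J/F_P = (L_J/L_P)/(d_J/d_P)² = 101.5/(1.09)² = 85.40.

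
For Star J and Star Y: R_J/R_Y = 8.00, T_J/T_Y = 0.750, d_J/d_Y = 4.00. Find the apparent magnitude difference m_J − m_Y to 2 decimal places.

-0.26

L_J/L_Y = (8.00)²(0.750)⁴ = 20.25.
F_J/F_Y = (L_J/L_Y)/(d_J/d_Y)² = 20.25/16.00 = 1.266.
m_J − m_Y = −2.5 log₁₀(1.266) = -0.26.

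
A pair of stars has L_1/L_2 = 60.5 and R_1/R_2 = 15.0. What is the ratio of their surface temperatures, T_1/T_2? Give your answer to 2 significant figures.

L ∝ R²T⁴ gives T ∝ (L/R²)^(1/4), so
T_1/T_2 = (60.5 / 15.0²)^(1/4) = (0.2689)^(1/4) = 0.7201.

0.72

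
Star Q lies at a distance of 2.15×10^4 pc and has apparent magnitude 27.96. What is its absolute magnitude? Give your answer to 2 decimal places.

11.30

M = m − 5 log₁₀(d/10 pc) = 27.96 − 5 log₁₀(2.15×10^4/10)
  = 27.96 − 5 × 3.332 = 27.96 − 16.66 = 11.30.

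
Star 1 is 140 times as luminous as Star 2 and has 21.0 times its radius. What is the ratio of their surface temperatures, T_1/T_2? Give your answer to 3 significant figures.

0.751

L ∝ R²T⁴ gives T ∝ (L/R²)^(1/4), so
T_1/T_2 = (140 / 21.0²)^(1/4) = (0.3175)^(1/4) = 0.7506.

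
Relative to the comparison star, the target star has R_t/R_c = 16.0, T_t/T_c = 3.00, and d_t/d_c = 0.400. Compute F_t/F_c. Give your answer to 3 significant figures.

L_t/L_c = (R_t/R_c)²(T_t/T_c)⁴ = (16.0)² × (3.00)⁴ = 2.074×10^4.
F_t/F_c = (L_t/L_c)/(d_t/d_c)² = 2.074×10^4 / (0.400)² = 1.296×10^5.

1.30×10^5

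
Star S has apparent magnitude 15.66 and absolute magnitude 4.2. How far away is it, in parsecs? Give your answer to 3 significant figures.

m − M = 5 log₁₀(d/10 pc)
15.66 − (4.2) = 11.46 = 5 log₁₀(d/10)
d = 10 × 10^(11.46/5) = 10 × 10^2.292 = 1959 pc.

1.96×10^3 pc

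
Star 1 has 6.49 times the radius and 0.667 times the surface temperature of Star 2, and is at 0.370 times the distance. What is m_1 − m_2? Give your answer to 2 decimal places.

-4.46

L_1/L_2 = (6.49)²(0.667)⁴ = 8.337.
F_1/F_2 = (L_1/L_2)/(d_1/d_2)² = 8.337/0.1369 = 60.90.
m_1 − m_2 = −2.5 log₁₀(60.90) = -4.46.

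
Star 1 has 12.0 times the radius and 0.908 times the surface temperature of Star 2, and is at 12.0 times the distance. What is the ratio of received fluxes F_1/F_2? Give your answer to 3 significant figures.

0.680

L_1/L_2 = (R_1/R_2)²(T_1/T_2)⁴ = (12.0)² × (0.908)⁴ = 97.88.
F_1/F_2 = (L_1/L_2)/(d_1/d_2)² = 97.88 / (12.0)² = 0.6797.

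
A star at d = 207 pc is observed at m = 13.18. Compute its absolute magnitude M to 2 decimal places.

6.60

M = m − 5 log₁₀(d/10 pc) = 13.18 − 5 log₁₀(207/10)
  = 13.18 − 5 × 1.316 = 13.18 − 6.58 = 6.60.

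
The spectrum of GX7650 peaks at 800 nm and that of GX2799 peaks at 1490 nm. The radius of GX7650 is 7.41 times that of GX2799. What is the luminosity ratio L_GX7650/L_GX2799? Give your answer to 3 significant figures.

661

Wien's law gives T ∝ 1/λ_max, so T_GX7650/T_GX2799 = λ_GX2799/λ_GX7650 = 1490/800 = 1.863.
Then L ∝ R²T⁴ gives L_GX7650/L_GX2799 = (7.41)² × (1.863)⁴ = 54.91 × 12.03 = 660.7.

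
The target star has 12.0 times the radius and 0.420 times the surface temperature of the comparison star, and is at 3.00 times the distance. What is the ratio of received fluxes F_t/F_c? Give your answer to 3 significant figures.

0.498

L_t/L_c = (R_t/R_c)²(T_t/T_c)⁴ = (12.0)² × (0.420)⁴ = 4.481.
F_t/F_c = (L_t/L_c)/(d_t/d_c)² = 4.481 / (3.00)² = 0.4979.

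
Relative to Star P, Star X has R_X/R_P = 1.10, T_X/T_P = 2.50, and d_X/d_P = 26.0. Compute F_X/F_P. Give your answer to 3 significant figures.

0.0699

L_X/L_P = (R_X/R_P)²(T_X/T_P)⁴ = (1.10)² × (2.50)⁴ = 47.27.
F_X/F_P = (L_X/L_P)/(d_X/d_P)² = 47.27 / (26.0)² = 0.06992.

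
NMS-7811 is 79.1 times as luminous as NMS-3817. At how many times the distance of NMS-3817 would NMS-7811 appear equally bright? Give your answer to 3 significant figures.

8.89

Equal flux requires L_NMS-7811/d_NMS-7811² = L_NMS-3817/d_NMS-3817², so d_NMS-7811/d_NMS-3817 = √(L_NMS-7811/L_NMS-3817)
= √(79.1) = 8.894.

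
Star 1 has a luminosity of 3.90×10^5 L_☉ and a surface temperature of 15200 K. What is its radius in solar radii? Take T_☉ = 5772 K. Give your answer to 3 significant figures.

90.1 solar radii

R/R_☉ = √(L/L_☉) / (T/T_☉)² = √(3.90×10^5) / (2.633)²
       = 624.5 / 6.935 = 90.05.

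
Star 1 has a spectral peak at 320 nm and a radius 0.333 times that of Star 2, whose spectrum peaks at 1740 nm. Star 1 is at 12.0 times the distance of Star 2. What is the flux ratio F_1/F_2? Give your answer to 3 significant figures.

0.673

Wien's law: T_1/T_2 = λ_2/λ_1 = 1740/320 = 5.438.
L_1/L_2 = (R_1/R_2)²(T_1/T_2)⁴ = (0.333)²(5.438)⁴ = 96.94.
F_1/F_2 = (L_1/L_2)/(d_1/d_2)² = 96.94/(12.0)² = 0.6732.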